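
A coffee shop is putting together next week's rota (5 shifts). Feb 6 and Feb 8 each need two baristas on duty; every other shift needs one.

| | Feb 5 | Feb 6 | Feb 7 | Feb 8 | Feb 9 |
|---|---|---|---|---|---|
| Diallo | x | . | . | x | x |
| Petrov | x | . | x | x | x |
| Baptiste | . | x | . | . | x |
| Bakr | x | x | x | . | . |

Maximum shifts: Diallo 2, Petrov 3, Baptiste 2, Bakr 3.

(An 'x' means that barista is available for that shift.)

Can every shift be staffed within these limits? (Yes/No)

Feb 6 can only be covered by Baptiste and Bakr, so that assignment is forced.
Feb 8 can only be covered by Diallo and Petrov, so that assignment is forced.
One valid schedule: Feb 5→Diallo, Feb 6→Baptiste+Bakr, Feb 7→Petrov, Feb 8→Diallo+Petrov, Feb 9→Petrov.
Loads: Diallo 2/2, Petrov 3/3, Baptiste 1/2, Bakr 1/3 — all within limits.

Yes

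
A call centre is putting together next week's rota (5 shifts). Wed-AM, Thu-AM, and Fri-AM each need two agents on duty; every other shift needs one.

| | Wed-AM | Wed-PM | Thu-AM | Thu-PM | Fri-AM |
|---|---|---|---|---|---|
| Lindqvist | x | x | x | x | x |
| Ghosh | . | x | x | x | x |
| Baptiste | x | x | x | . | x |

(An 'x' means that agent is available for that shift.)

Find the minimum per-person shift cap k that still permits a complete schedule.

3

With 3 agents and 8 worker-slots to fill, someone must work at least ⌈8/3⌉ = 3 shifts, so k ≥ 3.
k = 3 works: Wed-AM→Lindqvist+Baptiste, Wed-PM→Lindqvist, Thu-AM→Ghosh+Baptiste, Thu-PM→Lindqvist, Fri-AM→Ghosh+Baptiste.
Loads: Lindqvist 3, Ghosh 2, Baptiste 3 — all ≤ 3.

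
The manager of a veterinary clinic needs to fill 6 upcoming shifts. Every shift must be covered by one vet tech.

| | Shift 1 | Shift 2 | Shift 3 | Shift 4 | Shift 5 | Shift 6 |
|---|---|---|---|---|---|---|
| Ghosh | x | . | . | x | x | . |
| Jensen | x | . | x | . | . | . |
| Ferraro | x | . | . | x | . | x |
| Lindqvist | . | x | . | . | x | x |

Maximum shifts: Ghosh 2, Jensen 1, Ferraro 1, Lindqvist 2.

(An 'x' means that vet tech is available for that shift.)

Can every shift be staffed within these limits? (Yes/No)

Yes

Shift 2 can only be covered by Lindqvist, so that assignment is forced.
Shift 3 can only be covered by Jensen, so that assignment is forced.
One valid schedule: Shift 1→Ferraro, Shift 2→Lindqvist, Shift 3→Jensen, Shift 4→Ghosh, Shift 5→Ghosh, Shift 6→Lindqvist.
Loads: Ghosh 2/2, Jensen 1/1, Ferraro 1/1, Lindqvist 2/2 — all within limits.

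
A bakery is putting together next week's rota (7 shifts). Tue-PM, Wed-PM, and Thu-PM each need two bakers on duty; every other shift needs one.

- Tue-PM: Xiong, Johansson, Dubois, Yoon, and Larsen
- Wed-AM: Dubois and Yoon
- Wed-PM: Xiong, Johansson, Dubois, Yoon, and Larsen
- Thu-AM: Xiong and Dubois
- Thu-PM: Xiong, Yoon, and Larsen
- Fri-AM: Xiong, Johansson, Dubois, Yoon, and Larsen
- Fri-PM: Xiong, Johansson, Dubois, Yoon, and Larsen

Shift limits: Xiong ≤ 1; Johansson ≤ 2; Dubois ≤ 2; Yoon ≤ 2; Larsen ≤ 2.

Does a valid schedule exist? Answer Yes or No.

No

Total capacity is 1+2+2+2+2 = 9 but 10 worker-slots are needed — infeasible.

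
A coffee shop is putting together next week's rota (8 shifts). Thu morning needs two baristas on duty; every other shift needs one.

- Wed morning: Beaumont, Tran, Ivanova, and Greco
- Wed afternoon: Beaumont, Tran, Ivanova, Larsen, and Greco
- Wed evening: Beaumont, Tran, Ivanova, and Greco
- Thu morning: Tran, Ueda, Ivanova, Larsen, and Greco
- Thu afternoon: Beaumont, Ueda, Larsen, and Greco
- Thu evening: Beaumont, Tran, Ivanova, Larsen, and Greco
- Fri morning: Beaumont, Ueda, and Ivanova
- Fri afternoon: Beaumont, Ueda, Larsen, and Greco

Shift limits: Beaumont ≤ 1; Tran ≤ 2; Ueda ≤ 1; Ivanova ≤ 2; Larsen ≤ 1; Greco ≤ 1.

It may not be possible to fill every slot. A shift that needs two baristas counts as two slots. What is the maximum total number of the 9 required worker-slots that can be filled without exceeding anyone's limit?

Total capacity across all baristas is 1+2+1+2+1+1 = 8, and 9 slots are needed, so at most 8 can be filled.
An assignment achieving 8: Wed morning→Tran, Wed afternoon→Ivanova, Wed evening→Tran, Thu morning→Ivanova+Greco, Thu afternoon→Ueda, Fri morning→Beaumont, Fri afternoon→Larsen.
Loads: Beaumont 1/1, Tran 2/2, Ueda 1/1, Ivanova 2/2, Larsen 1/1, Greco 1/1.

8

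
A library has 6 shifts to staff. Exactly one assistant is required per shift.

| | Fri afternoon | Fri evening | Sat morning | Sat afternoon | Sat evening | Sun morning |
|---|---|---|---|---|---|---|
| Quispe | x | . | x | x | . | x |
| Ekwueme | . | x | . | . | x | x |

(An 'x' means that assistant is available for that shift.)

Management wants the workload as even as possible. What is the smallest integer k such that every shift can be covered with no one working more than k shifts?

With 2 assistants and 6 worker-slots to fill, someone must work at least ⌈6/2⌉ = 3 shifts, so k ≥ 3.
k = 3 works: Fri afternoon→Quispe, Fri evening→Ekwueme, Sat morning→Quispe, Sat afternoon→Quispe, Sat evening→Ekwueme, Sun morning→Ekwueme.
Loads: Quispe 3, Ekwueme 3 — all ≤ 3.

3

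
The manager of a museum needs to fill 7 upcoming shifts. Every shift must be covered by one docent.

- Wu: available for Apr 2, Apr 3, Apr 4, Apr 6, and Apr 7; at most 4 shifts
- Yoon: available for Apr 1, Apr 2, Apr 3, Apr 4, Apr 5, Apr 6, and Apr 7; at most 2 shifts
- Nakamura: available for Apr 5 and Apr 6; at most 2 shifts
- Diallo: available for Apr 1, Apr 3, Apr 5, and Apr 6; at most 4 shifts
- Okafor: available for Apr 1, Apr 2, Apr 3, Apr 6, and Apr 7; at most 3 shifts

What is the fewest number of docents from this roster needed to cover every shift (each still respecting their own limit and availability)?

2

7 slots to fill and no one can take more than 4, so at least ⌈7/4⌉ = 2 docents are needed.
Wu and Diallo alone can cover everything: Apr 1→Diallo, Apr 2→Wu, Apr 3→Wu, Apr 4→Wu, Apr 5→Diallo, Apr 6→Diallo, Apr 7→Wu.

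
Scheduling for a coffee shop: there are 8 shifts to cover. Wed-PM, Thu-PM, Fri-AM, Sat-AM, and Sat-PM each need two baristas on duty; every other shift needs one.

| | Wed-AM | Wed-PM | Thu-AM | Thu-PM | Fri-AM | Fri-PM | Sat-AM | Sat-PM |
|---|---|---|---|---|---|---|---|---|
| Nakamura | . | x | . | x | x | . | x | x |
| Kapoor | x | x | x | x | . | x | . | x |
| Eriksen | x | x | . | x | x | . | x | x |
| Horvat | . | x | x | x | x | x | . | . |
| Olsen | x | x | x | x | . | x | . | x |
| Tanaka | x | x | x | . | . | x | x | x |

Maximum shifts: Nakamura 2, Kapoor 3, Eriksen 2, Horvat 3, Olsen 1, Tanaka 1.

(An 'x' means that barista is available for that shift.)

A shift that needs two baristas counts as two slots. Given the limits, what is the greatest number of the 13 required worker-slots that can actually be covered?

Total capacity across all baristas is 2+3+2+3+1+1 = 12, and 13 slots are needed, so at most 12 can be filled.
An assignment achieving 12: Wed-AM→Kapoor, Wed-PM→Horvat, Thu-AM→Kapoor, Thu-PM→Kapoor+Horvat, Fri-AM→Nakamura+Eriksen, Fri-PM→Horvat, Sat-AM→Nakamura+Eriksen, Sat-PM→Olsen+Tanaka.
Loads: Nakamura 2/2, Kapoor 3/3, Eriksen 2/2, Horvat 3/3, Olsen 1/1, Tanaka 1/1.

12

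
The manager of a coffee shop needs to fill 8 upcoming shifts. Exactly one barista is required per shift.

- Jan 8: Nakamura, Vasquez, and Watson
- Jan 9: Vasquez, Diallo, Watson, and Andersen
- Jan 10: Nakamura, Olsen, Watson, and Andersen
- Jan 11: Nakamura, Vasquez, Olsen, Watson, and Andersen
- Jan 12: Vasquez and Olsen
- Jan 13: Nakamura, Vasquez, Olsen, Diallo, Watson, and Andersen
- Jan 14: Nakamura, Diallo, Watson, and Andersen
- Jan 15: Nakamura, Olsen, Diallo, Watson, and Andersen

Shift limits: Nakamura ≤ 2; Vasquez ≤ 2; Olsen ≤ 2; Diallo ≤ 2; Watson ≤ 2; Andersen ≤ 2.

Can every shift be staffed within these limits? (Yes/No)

One valid schedule: Jan 8→Nakamura, Jan 9→Vasquez, Jan 10→Nakamura, Jan 11→Olsen, Jan 12→Vasquez, Jan 13→Diallo, Jan 14→Diallo, Jan 15→Olsen.
Loads: Nakamura 2/2, Vasquez 2/2, Olsen 2/2, Diallo 2/2, Watson 0/2, Andersen 0/2 — all within limits.

Yes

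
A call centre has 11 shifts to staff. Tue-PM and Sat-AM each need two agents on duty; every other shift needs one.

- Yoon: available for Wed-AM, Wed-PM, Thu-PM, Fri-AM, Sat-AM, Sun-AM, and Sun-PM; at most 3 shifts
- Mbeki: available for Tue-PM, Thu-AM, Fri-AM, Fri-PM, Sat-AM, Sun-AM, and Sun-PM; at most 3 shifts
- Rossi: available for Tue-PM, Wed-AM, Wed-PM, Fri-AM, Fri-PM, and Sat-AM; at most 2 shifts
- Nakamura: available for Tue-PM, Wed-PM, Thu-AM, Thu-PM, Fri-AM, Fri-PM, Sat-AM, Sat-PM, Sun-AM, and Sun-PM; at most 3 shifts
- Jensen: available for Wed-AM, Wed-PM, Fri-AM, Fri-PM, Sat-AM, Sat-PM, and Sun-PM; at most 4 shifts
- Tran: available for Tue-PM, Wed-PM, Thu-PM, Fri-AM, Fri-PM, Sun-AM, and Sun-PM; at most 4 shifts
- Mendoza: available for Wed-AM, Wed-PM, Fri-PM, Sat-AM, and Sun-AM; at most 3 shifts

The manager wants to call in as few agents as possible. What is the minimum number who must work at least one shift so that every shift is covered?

13 slots to fill and no one can take more than 4, so at least ⌈13/4⌉ = 4 agents are needed.
Yoon, Mbeki, Nakamura, and Jensen alone can cover everything: Tue-PM→Mbeki+Nakamura, Wed-AM→Yoon, Wed-PM→Yoon, Thu-AM→Mbeki, Thu-PM→Yoon, Fri-AM→Jensen, Fri-PM→Jensen, Sat-AM→Nakamura+Jensen, Sat-PM→Nakamura, Sun-AM→Mbeki, Sun-PM→Jensen.

4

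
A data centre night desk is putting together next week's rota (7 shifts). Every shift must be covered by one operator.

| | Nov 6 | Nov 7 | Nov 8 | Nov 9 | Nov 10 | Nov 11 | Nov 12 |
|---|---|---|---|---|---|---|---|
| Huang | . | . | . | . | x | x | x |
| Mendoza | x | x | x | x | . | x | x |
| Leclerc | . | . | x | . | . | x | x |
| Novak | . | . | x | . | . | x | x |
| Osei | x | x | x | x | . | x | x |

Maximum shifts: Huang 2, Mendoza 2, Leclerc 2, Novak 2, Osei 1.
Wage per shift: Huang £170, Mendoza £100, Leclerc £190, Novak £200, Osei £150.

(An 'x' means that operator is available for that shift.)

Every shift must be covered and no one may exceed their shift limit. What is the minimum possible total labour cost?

Nov 10 can only be covered by Huang, so that assignment is forced.
Picking the cheapest available operator for each shift independently would cost £770, but that ignores the shift limits.
An optimal schedule: Nov 6→Mendoza, Nov 7→Mendoza, Nov 8→Leclerc, Nov 9→Osei, Nov 10→Huang, Nov 11→Huang, Nov 12→Leclerc.
Total: 100 + 100 + 190 + 150 + 170 + 170 + 190 = £1070.

£1070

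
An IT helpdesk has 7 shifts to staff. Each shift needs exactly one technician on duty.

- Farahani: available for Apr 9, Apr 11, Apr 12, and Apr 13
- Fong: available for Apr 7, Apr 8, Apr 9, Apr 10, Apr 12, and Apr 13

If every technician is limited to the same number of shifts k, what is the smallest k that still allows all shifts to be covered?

With 2 technicians and 7 worker-slots to fill, someone must work at least ⌈7/2⌉ = 4 shifts, so k ≥ 4.
k = 4 works: Apr 7→Fong, Apr 8→Fong, Apr 9→Farahani, Apr 10→Fong, Apr 11→Farahani, Apr 12→Farahani, Apr 13→Farahani.
Loads: Farahani 4, Fong 3 — all ≤ 4.

4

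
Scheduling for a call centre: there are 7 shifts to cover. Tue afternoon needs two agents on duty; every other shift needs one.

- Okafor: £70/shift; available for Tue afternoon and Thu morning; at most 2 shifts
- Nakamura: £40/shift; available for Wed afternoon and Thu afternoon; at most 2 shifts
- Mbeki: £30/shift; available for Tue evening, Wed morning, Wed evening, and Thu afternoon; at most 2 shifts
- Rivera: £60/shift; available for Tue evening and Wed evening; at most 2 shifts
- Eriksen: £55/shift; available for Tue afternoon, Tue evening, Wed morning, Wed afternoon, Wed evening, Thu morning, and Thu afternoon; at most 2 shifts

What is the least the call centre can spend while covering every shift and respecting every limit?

Tue afternoon can only be covered by Okafor and Eriksen, so that assignment is forced.
Picking the cheapest available agent for each shift independently would cost £340, but that ignores the shift limits.
An optimal schedule: Tue afternoon→Eriksen+Okafor, Tue evening→Mbeki, Wed morning→Mbeki, Wed afternoon→Nakamura, Wed evening→Rivera, Thu morning→Eriksen, Thu afternoon→Nakamura.
Total: 55 + 70 + 30 + 30 + 40 + 60 + 55 + 40 = £380.

£380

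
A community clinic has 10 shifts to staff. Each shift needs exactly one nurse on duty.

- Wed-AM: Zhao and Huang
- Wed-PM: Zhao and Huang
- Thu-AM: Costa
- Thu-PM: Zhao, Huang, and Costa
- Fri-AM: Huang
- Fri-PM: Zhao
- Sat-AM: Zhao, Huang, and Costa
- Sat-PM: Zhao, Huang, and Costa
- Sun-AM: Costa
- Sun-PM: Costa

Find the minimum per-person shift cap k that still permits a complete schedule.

With 3 nurses and 10 worker-slots to fill, someone must work at least ⌈10/3⌉ = 4 shifts, so k ≥ 4.
k = 4 works: Wed-AM→Zhao, Wed-PM→Zhao, Thu-AM→Costa, Thu-PM→Zhao, Fri-AM→Huang, Fri-PM→Zhao, Sat-AM→Huang, Sat-PM→Huang, Sun-AM→Costa, Sun-PM→Costa.
Loads: Zhao 4, Huang 3, Costa 3 — all ≤ 4.

4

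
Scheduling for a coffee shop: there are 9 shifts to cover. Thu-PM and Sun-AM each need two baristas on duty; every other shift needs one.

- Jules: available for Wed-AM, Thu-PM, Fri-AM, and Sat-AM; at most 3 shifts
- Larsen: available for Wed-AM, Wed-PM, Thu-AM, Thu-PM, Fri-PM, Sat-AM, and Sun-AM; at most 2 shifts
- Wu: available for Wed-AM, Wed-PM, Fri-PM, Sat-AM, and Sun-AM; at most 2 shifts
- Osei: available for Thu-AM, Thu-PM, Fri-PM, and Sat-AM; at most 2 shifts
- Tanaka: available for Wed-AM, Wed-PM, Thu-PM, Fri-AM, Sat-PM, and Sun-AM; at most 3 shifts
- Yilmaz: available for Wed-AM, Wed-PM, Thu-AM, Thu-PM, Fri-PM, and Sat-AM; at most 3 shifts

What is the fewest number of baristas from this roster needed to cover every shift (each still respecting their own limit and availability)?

11 slots to fill and no one can take more than 3, so at least ⌈11/3⌉ = 4 baristas are needed.
Jules, Larsen, Tanaka, and Yilmaz alone can cover everything: Wed-AM→Yilmaz, Wed-PM→Tanaka, Thu-AM→Larsen, Thu-PM→Jules+Yilmaz, Fri-AM→Jules, Fri-PM→Yilmaz, Sat-AM→Jules, Sat-PM→Tanaka, Sun-AM→Larsen+Tanaka.

4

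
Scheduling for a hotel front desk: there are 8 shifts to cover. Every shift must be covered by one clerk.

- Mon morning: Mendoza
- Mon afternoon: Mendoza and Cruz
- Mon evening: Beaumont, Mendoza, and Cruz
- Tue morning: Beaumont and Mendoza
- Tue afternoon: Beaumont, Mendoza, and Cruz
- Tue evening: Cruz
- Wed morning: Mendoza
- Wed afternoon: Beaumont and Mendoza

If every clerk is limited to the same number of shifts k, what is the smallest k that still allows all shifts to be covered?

3

With 3 clerks and 8 worker-slots to fill, someone must work at least ⌈8/3⌉ = 3 shifts, so k ≥ 3.
k = 3 works: Mon morning→Mendoza, Mon afternoon→Mendoza, Mon evening→Beaumont, Tue morning→Beaumont, Tue afternoon→Cruz, Tue evening→Cruz, Wed morning→Mendoza, Wed afternoon→Beaumont.
Loads: Beaumont 3, Mendoza 3, Cruz 2 — all ≤ 3.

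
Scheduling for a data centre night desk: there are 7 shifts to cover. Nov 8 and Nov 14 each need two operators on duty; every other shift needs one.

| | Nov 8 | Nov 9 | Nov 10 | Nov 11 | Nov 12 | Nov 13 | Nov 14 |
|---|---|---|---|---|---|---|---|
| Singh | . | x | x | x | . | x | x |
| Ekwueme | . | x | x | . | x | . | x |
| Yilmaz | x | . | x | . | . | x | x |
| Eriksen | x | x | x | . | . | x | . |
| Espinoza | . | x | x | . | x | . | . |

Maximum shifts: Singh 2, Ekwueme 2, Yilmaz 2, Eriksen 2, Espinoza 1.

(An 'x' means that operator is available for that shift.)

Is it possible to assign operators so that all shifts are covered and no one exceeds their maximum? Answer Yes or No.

Yes

Nov 8 can only be covered by Yilmaz and Eriksen, so that assignment is forced.
Nov 11 can only be covered by Singh, so that assignment is forced.
One valid schedule: Nov 8→Yilmaz+Eriksen, Nov 9→Eriksen, Nov 10→Espinoza, Nov 11→Singh, Nov 12→Ekwueme, Nov 13→Singh, Nov 14→Ekwueme+Yilmaz.
Loads: Singh 2/2, Ekwueme 2/2, Yilmaz 2/2, Eriksen 2/2, Espinoza 1/1 — all within limits.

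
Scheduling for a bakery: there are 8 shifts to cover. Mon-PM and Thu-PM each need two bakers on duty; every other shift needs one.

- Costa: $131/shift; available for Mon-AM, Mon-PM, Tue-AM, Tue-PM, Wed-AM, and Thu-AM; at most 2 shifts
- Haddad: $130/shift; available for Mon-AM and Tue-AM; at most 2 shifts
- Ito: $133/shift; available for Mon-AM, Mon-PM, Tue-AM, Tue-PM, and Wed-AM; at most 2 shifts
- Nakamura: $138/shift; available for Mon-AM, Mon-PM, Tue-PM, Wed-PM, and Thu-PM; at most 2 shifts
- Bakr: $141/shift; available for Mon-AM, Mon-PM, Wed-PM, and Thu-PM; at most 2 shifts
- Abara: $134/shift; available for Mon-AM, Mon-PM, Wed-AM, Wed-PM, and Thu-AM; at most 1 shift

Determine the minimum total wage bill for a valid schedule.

Thu-PM can only be covered by Nakamura and Bakr, so that assignment is forced.
Picking the cheapest available baker for each shift independently would cost $1330, but that ignores the shift limits.
An optimal schedule: Mon-AM→Haddad, Mon-PM→Ito+Nakamura, Tue-AM→Haddad, Tue-PM→Costa, Wed-AM→Ito, Wed-PM→Abara, Thu-AM→Costa, Thu-PM→Nakamura+Bakr.
Total: 130 + 133 + 138 + 130 + 131 + 133 + 134 + 131 + 138 + 141 = $1339.

$1339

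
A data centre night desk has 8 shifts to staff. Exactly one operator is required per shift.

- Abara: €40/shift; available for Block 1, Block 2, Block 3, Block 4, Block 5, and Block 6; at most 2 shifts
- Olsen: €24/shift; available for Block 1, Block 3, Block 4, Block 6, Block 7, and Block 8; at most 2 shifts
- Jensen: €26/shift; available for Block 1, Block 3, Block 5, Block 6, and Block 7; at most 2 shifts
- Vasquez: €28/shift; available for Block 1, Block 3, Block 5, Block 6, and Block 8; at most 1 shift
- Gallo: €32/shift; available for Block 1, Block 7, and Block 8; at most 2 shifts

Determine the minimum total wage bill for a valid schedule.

Block 2 can only be covered by Abara, so that assignment is forced.
Picking the cheapest available operator for each shift independently would cost €210, but that ignores the shift limits.
An optimal schedule: Block 1→Gallo, Block 2→Abara, Block 3→Jensen, Block 4→Olsen, Block 5→Jensen, Block 6→Vasquez, Block 7→Olsen, Block 8→Gallo.
Total: 32 + 40 + 26 + 24 + 26 + 28 + 24 + 32 = €232.

€232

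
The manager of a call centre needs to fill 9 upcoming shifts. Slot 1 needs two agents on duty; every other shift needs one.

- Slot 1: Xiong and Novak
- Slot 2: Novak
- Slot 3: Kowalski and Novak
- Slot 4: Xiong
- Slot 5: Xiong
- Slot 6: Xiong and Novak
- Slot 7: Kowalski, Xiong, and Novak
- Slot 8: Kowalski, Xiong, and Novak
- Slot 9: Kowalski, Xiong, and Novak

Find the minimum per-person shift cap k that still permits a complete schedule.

With 3 agents and 10 worker-slots to fill, someone must work at least ⌈10/3⌉ = 4 shifts, so k ≥ 4.
k = 4 works: Slot 1→Xiong+Novak, Slot 2→Novak, Slot 3→Kowalski, Slot 4→Xiong, Slot 5→Xiong, Slot 6→Xiong, Slot 7→Kowalski, Slot 8→Kowalski, Slot 9→Kowalski.
Loads: Kowalski 4, Xiong 4, Novak 2 — all ≤ 4.

4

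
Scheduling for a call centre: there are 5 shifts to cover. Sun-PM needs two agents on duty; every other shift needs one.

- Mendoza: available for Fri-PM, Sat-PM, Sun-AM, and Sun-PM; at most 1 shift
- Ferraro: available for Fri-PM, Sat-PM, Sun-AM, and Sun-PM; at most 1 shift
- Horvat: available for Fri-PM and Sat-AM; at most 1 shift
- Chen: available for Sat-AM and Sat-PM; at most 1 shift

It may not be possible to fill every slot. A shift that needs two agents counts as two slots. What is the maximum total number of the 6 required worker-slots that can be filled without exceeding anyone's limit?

Total capacity across all agents is 1+1+1+1 = 4, and 6 slots are needed, so at most 4 can be filled.
An assignment achieving 4: Sat-AM→Horvat, Sat-PM→Chen, Sun-AM→Mendoza, Sun-PM→Ferraro.
Loads: Mendoza 1/1, Ferraro 1/1, Horvat 1/1, Chen 1/1.

4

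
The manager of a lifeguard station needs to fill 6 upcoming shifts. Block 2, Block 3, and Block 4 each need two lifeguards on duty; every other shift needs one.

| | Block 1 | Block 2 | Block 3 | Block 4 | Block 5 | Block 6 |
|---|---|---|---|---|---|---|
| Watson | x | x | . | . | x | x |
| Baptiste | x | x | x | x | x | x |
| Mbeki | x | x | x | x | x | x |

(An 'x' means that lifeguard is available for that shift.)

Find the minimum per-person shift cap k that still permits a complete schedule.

With 3 lifeguards and 9 worker-slots to fill, someone must work at least ⌈9/3⌉ = 3 shifts, so k ≥ 3.
k = 3 works: Block 1→Watson, Block 2→Watson+Baptiste, Block 3→Baptiste+Mbeki, Block 4→Baptiste+Mbeki, Block 5→Watson, Block 6→Mbeki.
Loads: Watson 3, Baptiste 3, Mbeki 3 — all ≤ 3.

3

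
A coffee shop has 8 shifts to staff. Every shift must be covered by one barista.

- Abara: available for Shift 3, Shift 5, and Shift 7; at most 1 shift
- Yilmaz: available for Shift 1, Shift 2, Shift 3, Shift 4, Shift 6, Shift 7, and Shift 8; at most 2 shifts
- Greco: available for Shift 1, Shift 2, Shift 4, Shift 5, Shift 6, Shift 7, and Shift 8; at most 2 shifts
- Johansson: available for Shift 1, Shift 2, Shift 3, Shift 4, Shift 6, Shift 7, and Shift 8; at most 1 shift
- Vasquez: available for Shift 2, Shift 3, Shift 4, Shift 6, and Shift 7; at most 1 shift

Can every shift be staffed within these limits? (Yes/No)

Total capacity is 1+2+2+1+1 = 7 but 8 worker-slots are needed — infeasible.

No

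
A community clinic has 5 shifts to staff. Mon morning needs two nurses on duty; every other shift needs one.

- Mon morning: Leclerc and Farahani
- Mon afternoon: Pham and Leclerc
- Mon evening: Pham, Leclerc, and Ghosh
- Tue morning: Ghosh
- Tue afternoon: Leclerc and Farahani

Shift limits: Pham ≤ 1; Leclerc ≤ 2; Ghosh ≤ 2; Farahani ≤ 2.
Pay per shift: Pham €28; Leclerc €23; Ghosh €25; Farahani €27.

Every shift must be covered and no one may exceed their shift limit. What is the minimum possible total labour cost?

€150

Mon morning can only be covered by Leclerc and Farahani, so that assignment is forced.
Tue morning can only be covered by Ghosh, so that assignment is forced.
Picking the cheapest available nurse for each shift independently would cost €144, but that ignores the shift limits.
An optimal schedule: Mon morning→Leclerc+Farahani, Mon afternoon→Leclerc, Mon evening→Ghosh, Tue morning→Ghosh, Tue afternoon→Farahani.
Total: 23 + 27 + 23 + 25 + 25 + 27 = €150.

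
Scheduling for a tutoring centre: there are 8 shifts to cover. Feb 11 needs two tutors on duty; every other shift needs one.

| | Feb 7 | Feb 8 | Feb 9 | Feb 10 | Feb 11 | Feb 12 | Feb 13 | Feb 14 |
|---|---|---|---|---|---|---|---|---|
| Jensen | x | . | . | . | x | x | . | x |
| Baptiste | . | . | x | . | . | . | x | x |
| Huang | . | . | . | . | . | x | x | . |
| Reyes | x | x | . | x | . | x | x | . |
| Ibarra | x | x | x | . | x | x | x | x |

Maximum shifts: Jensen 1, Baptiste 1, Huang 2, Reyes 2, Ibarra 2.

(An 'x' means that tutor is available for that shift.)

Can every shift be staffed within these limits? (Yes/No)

Total capacity is 1+1+2+2+2 = 8 but 9 worker-slots are needed — infeasible.

No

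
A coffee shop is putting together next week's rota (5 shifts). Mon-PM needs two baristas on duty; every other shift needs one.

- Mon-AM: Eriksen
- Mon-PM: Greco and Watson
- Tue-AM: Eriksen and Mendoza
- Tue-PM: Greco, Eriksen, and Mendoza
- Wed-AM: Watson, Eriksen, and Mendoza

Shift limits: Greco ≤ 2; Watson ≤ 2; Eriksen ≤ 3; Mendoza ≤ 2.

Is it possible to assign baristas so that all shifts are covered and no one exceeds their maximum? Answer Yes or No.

Mon-AM can only be covered by Eriksen, so that assignment is forced.
Mon-PM can only be covered by Greco and Watson, so that assignment is forced.
One valid schedule: Mon-AM→Eriksen, Mon-PM→Greco+Watson, Tue-AM→Eriksen, Tue-PM→Greco, Wed-AM→Watson.
Loads: Greco 2/2, Watson 2/2, Eriksen 2/3, Mendoza 0/2 — all within limits.

Yes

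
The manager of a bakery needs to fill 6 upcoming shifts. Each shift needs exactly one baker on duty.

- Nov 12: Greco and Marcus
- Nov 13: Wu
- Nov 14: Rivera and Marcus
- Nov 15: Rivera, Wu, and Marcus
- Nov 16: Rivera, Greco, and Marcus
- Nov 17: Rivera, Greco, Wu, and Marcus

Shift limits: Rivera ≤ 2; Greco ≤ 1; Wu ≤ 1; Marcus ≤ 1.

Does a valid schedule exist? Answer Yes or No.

No

Total capacity is 2+1+1+1 = 5 but 6 worker-slots are needed — infeasible.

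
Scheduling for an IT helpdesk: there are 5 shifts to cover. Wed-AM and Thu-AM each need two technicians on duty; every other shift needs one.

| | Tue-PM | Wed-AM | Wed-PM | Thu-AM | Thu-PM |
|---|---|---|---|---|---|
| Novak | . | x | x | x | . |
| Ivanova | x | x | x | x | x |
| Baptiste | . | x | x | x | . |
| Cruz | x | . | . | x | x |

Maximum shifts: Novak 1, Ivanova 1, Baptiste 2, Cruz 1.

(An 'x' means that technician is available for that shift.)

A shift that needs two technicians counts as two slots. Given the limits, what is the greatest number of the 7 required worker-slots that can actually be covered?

Total capacity across all technicians is 1+1+2+1 = 5, and 7 slots are needed, so at most 5 can be filled.
An assignment achieving 5: Tue-PM→Ivanova, Wed-AM→Novak+Baptiste, Wed-PM→Baptiste, Thu-PM→Cruz.
Loads: Novak 1/1, Ivanova 1/1, Baptiste 2/2, Cruz 1/1.

5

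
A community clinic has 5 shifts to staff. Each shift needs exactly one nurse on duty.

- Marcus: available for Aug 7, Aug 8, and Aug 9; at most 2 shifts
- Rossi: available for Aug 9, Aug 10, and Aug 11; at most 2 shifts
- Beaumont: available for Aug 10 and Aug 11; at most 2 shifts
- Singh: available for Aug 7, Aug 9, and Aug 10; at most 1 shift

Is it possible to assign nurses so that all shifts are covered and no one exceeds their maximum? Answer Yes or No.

Yes

Aug 8 can only be covered by Marcus, so that assignment is forced.
One valid schedule: Aug 7→Marcus, Aug 8→Marcus, Aug 9→Rossi, Aug 10→Beaumont, Aug 11→Rossi.
Loads: Marcus 2/2, Rossi 2/2, Beaumont 1/2, Singh 0/1 — all within limits.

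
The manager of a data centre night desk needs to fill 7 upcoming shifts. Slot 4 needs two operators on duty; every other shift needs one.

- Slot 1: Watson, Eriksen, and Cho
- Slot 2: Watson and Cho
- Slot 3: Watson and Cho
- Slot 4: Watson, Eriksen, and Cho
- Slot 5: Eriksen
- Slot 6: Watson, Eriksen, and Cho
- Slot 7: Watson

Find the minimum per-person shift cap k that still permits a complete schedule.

3

With 3 operators and 8 worker-slots to fill, someone must work at least ⌈8/3⌉ = 3 shifts, so k ≥ 3.
k = 3 works: Slot 1→Eriksen, Slot 2→Watson, Slot 3→Watson, Slot 4→Eriksen+Cho, Slot 5→Eriksen, Slot 6→Cho, Slot 7→Watson.
Loads: Watson 3, Eriksen 3, Cho 2 — all ≤ 3.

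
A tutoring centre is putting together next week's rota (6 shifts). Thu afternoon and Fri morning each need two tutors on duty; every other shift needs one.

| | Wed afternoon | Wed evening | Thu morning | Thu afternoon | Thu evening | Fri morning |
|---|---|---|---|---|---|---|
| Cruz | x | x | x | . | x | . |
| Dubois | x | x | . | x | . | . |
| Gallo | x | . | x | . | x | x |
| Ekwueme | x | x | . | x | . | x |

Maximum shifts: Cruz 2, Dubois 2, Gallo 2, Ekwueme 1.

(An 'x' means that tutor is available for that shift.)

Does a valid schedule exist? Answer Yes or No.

Shifts {Thu afternoon, Fri morning} need 4 worker-slots in total, but the tutors available for any of those shifts (Dubois, Gallo, and Ekwueme) can supply at most 3 among them. So no valid schedule exists.

No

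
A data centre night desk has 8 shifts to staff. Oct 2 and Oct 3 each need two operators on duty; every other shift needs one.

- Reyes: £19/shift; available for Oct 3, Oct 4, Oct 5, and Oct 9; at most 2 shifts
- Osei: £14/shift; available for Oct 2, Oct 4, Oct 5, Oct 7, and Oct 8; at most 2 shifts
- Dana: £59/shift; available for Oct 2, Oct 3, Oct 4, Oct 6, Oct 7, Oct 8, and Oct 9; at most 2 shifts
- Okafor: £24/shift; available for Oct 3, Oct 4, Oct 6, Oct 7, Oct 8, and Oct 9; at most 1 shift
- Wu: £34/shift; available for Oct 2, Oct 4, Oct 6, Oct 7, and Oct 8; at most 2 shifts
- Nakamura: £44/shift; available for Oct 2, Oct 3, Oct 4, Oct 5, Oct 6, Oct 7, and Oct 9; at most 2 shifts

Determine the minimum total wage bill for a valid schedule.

£305

Picking the cheapest available operator for each shift independently would cost £190, but that ignores the shift limits.
An optimal schedule: Oct 2→Wu+Nakamura, Oct 3→Reyes+Nakamura, Oct 4→Dana, Oct 5→Osei, Oct 6→Okafor, Oct 7→Wu, Oct 8→Osei, Oct 9→Reyes.
Total: 34 + 44 + 19 + 44 + 59 + 14 + 24 + 34 + 14 + 19 = £305.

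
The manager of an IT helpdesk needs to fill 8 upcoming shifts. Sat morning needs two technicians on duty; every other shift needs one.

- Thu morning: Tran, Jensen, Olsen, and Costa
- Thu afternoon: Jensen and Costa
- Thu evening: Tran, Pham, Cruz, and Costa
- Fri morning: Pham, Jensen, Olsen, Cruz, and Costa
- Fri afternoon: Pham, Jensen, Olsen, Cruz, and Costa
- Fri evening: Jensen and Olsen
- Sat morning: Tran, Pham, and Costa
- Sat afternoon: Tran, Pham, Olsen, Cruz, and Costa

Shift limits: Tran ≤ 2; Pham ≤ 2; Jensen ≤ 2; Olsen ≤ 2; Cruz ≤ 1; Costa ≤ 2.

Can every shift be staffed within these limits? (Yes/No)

Yes

One valid schedule: Thu morning→Tran, Thu afternoon→Jensen, Thu evening→Pham, Fri morning→Olsen, Fri afternoon→Olsen, Fri evening→Jensen, Sat morning→Tran+Pham, Sat afternoon→Cruz.
Loads: Tran 2/2, Pham 2/2, Jensen 2/2, Olsen 2/2, Cruz 1/1, Costa 0/2 — all within limits.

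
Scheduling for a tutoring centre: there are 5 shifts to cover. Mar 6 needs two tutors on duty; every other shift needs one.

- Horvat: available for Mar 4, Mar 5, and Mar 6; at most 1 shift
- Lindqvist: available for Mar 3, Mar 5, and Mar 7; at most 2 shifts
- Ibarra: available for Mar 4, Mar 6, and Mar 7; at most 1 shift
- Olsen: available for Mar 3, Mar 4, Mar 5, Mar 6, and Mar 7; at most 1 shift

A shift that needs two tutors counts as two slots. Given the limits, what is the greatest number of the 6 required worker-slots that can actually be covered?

5

Total capacity across all tutors is 1+2+1+1 = 5, and 6 slots are needed, so at most 5 can be filled.
An assignment achieving 5: Mar 3→Lindqvist, Mar 4→Horvat, Mar 5→Lindqvist, Mar 6→Ibarra+Olsen.
Loads: Horvat 1/1, Lindqvist 2/2, Ibarra 1/1, Olsen 1/1.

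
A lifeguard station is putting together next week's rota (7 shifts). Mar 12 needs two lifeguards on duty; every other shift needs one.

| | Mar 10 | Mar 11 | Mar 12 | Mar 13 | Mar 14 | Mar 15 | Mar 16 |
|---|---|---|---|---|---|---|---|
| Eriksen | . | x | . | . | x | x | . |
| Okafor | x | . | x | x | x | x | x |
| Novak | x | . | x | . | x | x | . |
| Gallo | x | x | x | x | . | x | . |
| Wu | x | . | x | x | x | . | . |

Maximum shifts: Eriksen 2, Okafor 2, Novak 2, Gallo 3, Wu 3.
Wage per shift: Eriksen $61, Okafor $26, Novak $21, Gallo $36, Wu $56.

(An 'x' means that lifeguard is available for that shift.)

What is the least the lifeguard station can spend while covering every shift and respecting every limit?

Mar 16 can only be covered by Okafor, so that assignment is forced.
Picking the cheapest available lifeguard for each shift independently would cost $198, but that ignores the shift limits.
An optimal schedule: Mar 10→Novak, Mar 11→Gallo, Mar 12→Gallo+Wu, Mar 13→Okafor, Mar 14→Novak, Mar 15→Gallo, Mar 16→Okafor.
Total: 21 + 36 + 36 + 56 + 26 + 21 + 36 + 26 = $258.

$258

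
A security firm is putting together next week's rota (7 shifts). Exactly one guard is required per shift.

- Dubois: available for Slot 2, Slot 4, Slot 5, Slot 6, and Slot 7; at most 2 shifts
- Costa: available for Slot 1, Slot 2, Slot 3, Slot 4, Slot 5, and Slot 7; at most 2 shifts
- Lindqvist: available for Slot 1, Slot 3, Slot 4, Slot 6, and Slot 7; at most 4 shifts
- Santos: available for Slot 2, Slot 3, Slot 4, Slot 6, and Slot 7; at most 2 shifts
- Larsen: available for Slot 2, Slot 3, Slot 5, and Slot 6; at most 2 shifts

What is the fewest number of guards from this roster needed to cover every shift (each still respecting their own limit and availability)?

3

7 slots to fill and no one can take more than 4, so at least ⌈7/4⌉ = 2 guards are needed.
Any 2 guards together have capacity at most 4+2 = 6 < 7 slots, so 2 can never suffice.
Dubois, Costa, and Lindqvist alone can cover everything: Slot 1→Costa, Slot 2→Dubois, Slot 3→Costa, Slot 4→Lindqvist, Slot 5→Dubois, Slot 6→Lindqvist, Slot 7→Lindqvist.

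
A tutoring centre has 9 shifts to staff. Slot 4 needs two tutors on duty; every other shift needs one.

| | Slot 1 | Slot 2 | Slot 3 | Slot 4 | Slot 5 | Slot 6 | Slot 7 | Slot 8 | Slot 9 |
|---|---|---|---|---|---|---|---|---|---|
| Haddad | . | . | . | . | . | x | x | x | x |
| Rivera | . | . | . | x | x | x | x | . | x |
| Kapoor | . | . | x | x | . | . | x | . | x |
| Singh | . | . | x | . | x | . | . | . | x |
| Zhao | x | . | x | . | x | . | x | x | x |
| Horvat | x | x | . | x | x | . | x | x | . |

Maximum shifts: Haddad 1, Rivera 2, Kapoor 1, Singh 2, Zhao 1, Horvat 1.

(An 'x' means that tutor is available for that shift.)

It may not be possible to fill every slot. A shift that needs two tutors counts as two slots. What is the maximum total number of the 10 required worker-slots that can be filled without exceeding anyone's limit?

Total capacity across all tutors is 1+2+1+2+1+1 = 8, and 10 slots are needed, so at most 8 can be filled.
An assignment achieving 8: Slot 1→Zhao, Slot 2→Horvat, Slot 3→Kapoor, Slot 4→Rivera, Slot 5→Singh, Slot 6→Haddad, Slot 7→Rivera, Slot 9→Singh.
Loads: Haddad 1/1, Rivera 2/2, Kapoor 1/1, Singh 2/2, Zhao 1/1, Horvat 1/1.

8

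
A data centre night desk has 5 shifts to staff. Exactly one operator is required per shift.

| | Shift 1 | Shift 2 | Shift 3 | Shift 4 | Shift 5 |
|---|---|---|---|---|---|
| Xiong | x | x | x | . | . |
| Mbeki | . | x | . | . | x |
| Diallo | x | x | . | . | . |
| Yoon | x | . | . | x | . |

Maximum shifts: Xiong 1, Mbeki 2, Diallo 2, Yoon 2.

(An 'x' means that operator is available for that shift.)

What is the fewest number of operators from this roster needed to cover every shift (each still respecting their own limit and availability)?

5 slots to fill and no one can take more than 2, so at least ⌈5/2⌉ = 3 operators are needed.
Xiong, Mbeki, and Yoon alone can cover everything: Shift 1→Yoon, Shift 2→Mbeki, Shift 3→Xiong, Shift 4→Yoon, Shift 5→Mbeki.

3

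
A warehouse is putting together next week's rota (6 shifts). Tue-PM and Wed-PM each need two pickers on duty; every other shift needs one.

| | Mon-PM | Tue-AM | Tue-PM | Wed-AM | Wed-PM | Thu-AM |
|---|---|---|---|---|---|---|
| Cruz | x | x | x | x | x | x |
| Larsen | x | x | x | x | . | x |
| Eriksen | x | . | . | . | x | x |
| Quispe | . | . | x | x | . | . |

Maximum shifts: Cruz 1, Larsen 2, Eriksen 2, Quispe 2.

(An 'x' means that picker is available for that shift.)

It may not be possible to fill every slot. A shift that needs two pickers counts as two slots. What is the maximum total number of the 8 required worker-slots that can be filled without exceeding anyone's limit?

Total capacity across all pickers is 1+2+2+2 = 7, and 8 slots are needed, so at most 7 can be filled.
An assignment achieving 7: Mon-PM→Larsen, Tue-AM→Cruz, Tue-PM→Larsen+Quispe, Wed-AM→Quispe, Wed-PM→Eriksen, Thu-AM→Eriksen.
Loads: Cruz 1/1, Larsen 2/2, Eriksen 2/2, Quispe 2/2.

7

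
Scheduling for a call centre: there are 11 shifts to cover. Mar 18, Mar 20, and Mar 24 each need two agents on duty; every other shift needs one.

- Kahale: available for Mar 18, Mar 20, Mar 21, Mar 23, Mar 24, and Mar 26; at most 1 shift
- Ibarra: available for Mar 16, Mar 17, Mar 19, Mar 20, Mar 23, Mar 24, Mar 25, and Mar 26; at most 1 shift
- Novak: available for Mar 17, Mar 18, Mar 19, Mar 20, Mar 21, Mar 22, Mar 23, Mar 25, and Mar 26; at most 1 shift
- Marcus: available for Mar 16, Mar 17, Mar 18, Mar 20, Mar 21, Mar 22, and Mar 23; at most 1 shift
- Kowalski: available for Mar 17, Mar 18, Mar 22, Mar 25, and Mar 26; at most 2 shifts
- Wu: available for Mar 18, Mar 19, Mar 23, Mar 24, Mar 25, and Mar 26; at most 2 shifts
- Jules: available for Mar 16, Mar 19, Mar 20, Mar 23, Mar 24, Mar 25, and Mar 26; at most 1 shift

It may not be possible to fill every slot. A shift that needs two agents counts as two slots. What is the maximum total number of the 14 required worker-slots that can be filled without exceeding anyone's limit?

Total capacity across all agents is 1+1+1+1+2+2+1 = 9, and 14 slots are needed, so at most 9 can be filled.
An assignment achieving 9: Mar 16→Ibarra, Mar 17→Marcus, Mar 18→Kowalski, Mar 19→Wu, Mar 21→Kahale, Mar 22→Novak, Mar 24→Wu+Jules, Mar 25→Kowalski.
Loads: Kahale 1/1, Ibarra 1/1, Novak 1/1, Marcus 1/1, Kowalski 2/2, Wu 2/2, Jules 1/1.

9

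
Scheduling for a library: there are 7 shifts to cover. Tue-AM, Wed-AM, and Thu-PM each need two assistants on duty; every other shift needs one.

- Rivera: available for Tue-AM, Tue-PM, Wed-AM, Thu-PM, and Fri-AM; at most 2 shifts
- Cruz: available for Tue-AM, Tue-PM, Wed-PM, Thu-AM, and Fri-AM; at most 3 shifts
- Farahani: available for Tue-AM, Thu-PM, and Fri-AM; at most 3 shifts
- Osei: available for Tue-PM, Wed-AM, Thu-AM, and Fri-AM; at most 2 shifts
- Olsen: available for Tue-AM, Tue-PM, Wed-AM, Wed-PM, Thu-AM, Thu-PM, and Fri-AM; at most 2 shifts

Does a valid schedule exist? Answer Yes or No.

Yes

One valid schedule: Tue-AM→Farahani+Olsen, Tue-PM→Cruz, Wed-AM→Rivera+Osei, Wed-PM→Cruz, Thu-AM→Cruz, Thu-PM→Rivera+Farahani, Fri-AM→Farahani.
Loads: Rivera 2/2, Cruz 3/3, Farahani 3/3, Osei 1/2, Olsen 1/2 — all within limits.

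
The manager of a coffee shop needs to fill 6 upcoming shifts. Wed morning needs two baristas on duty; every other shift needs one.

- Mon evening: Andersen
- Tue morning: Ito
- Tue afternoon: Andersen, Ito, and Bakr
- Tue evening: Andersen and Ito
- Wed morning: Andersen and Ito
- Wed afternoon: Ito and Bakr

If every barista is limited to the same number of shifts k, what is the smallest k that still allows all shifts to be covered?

With 3 baristas and 7 worker-slots to fill, someone must work at least ⌈7/3⌉ = 3 shifts, so k ≥ 3.
k = 3 works: Mon evening→Andersen, Tue morning→Ito, Tue afternoon→Bakr, Tue evening→Andersen, Wed morning→Andersen+Ito, Wed afternoon→Ito.
Loads: Andersen 3, Ito 3, Bakr 1 — all ≤ 3.

3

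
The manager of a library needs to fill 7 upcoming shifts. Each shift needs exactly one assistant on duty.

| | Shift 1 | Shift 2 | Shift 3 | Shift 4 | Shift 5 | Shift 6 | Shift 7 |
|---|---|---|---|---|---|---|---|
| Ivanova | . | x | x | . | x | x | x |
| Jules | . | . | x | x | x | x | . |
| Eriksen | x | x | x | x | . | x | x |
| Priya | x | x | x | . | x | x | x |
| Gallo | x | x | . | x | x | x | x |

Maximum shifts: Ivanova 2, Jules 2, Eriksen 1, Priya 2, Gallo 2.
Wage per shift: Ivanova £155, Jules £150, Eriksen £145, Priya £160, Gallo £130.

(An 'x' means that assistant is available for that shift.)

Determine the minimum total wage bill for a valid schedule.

£1015

Picking the cheapest available assistant for each shift independently would cost £925, but that ignores the shift limits.
An optimal schedule: Shift 1→Gallo, Shift 2→Eriksen, Shift 3→Jules, Shift 4→Gallo, Shift 5→Jules, Shift 6→Ivanova, Shift 7→Ivanova.
Total: 130 + 145 + 150 + 130 + 150 + 155 + 155 = £1015.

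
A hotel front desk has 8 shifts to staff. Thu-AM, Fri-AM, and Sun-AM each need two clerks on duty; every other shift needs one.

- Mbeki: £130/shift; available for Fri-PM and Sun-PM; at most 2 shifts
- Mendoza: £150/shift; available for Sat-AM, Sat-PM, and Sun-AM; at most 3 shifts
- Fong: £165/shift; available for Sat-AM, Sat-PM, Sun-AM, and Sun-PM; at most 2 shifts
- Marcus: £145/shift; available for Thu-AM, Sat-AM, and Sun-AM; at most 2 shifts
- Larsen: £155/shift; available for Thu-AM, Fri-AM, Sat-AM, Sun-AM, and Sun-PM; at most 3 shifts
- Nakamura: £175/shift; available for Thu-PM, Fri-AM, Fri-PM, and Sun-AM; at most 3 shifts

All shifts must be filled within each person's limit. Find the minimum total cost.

£1660

Thu-AM can only be covered by Marcus and Larsen, so that assignment is forced.
Thu-PM can only be covered by Nakamura, so that assignment is forced.
Fri-AM can only be covered by Larsen and Nakamura, so that assignment is forced.
Picking the cheapest available clerk for each shift independently would cost £1655, but that ignores the shift limits.
An optimal schedule: Thu-AM→Marcus+Larsen, Thu-PM→Nakamura, Fri-AM→Larsen+Nakamura, Fri-PM→Mbeki, Sat-AM→Mendoza, Sat-PM→Mendoza, Sun-AM→Marcus+Mendoza, Sun-PM→Mbeki.
Total: 145 + 155 + 175 + 155 + 175 + 130 + 150 + 150 + 145 + 150 + 130 = £1660.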